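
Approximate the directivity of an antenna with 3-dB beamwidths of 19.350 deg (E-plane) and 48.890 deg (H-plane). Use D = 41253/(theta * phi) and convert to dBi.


D_linear = 41253 / (19.350 * 48.890) = 43.60683
D_dBi = 10 * log10(43.60683) = 16.40 dBi

16.40 dBi


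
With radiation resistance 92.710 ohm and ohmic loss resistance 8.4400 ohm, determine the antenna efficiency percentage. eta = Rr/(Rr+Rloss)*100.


eta = 92.710 / (92.710 + 8.4400) * 100 = 91.66%

91.66%


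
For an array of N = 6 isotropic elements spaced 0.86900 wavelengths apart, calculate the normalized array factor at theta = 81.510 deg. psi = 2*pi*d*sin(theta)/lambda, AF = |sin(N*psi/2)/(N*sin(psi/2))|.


psi = 2*pi*0.86900*sin(81.510 deg) = 5.400254 rad
AF = |sin(6*5.400254/2) / (6*sin(5.400254/2))| = 0.1845

0.1845


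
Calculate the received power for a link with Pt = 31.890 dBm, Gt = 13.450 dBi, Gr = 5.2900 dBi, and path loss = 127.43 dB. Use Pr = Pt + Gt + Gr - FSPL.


Pr = 31.890 + 13.450 + 5.2900 - 127.43 = -76.80 dBm

-76.80 dBm


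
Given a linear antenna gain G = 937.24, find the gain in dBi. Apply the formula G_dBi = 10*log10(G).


G_dBi = 10 * log10(937.24) = 29.72 dBi

29.72 dBi


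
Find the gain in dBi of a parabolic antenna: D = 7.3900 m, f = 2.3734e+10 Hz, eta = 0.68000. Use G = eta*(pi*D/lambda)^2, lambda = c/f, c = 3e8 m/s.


lambda = c / f = 3.0000e+08 / 2.3734e+10 = 0.01264009 m
G_linear = 0.68000 * (pi * 7.3900 / 0.01264009)^2 = 2.294020e+06
G_dBi = 10 * log10(2.294020e+06) = 63.61 dBi

63.61 dBi


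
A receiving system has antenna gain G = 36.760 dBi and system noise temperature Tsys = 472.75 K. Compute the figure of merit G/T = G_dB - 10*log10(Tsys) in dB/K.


G/T = 36.760 - 10*log10(472.75) = 36.760 - 26.74632 = 10.01 dB/K

10.01 dB/K


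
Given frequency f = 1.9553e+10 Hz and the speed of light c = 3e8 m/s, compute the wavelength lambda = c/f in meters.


lambda = c / f = 3.0000e+08 / 1.9553e+10 = 0.01534 m

0.01534 m


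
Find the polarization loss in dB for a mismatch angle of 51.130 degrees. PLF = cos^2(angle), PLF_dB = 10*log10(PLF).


PLF_linear = cos^2(51.130 deg) = 0.3938259
PLF_dB = 10 * log10(0.3938259) = -4.047 dB

-4.047 dB


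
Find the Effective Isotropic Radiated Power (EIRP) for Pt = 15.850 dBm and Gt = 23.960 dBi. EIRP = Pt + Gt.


EIRP = Pt + Gt = 15.850 + 23.960 = 39.81 dBm

39.81 dBm


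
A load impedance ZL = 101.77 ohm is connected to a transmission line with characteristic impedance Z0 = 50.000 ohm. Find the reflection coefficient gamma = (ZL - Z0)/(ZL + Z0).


gamma = (101.77 - 50.000) / (101.77 + 50.000) = 0.3411

0.3411


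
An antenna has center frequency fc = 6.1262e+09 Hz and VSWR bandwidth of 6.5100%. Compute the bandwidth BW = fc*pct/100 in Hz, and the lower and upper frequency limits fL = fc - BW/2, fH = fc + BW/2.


BW = 6.1262e+09 * 6.5100/100 = 3.988156e+08 Hz
fL = 6.1262e+09 - 3.988156e+08/2 = 5.927e+09 Hz
fH = 6.1262e+09 + 3.988156e+08/2 = 6.326e+09 Hz

BW=3.988e+08 Hz, fL=5.927e+09 Hz, fH=6.326e+09 Hz


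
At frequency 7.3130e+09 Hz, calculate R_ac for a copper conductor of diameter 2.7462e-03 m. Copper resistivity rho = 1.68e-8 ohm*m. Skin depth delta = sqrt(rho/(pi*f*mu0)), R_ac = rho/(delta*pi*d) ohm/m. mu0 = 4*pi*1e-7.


delta = sqrt(1.68e-8 / (pi * 7.3130e+09 * 4*pi*1e-7)) = 7.628286e-07 m
R_ac = 1.68e-8 / (7.628286e-07 * pi * 2.7462e-03) = 2.553 ohm/m

2.553 ohm/m


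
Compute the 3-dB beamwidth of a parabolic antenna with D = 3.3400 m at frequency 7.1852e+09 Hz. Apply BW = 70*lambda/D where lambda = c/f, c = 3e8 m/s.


lambda = c / f = 3.0000e+08 / 7.1852e+09 = 0.04175249 m
BW = 70 * 0.04175249 / 3.3400 = 0.8751 deg

0.8751 deg


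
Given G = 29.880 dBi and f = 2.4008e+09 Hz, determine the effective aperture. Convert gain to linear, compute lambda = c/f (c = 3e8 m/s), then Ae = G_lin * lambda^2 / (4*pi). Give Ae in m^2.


lambda = c / f = 3.0000e+08 / 2.4008e+09 = 0.1249583 m
G_linear = 10^(29.880/10) = 972.7472
Ae = G_linear * lambda^2 / (4*pi) = 972.7472 * 0.1249583^2 / (4*pi) = 1.209 m^2

1.209 m^2


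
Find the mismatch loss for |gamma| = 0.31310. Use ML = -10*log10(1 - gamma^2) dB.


ML = -10 * log10(1 - 0.31310^2) = -10 * log10(0.90196839) = 0.4481 dB

0.4481 dB


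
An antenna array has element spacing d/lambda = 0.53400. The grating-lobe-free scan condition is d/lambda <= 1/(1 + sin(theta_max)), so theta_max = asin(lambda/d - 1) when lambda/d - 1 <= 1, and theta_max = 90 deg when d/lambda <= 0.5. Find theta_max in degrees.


lambda/d - 1 = 1/0.53400 - 1 = 0.8726592
theta_max = asin(0.8726592) = 60.77 deg

60.77 deg


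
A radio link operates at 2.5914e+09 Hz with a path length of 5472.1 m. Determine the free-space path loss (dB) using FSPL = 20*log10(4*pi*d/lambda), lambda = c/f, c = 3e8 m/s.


lambda = c / f = 3.0000e+08 / 2.5914e+09 = 0.1157675 m
FSPL = 20 * log10(4*pi*5472.1/0.1157675) = 115.5 dB

115.5 dB


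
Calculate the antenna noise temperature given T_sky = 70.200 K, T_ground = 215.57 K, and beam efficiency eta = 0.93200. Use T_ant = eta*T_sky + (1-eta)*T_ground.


T_ant = 0.93200 * 70.200 + (1 - 0.93200) * 215.57 = 80.09 K

80.09 K


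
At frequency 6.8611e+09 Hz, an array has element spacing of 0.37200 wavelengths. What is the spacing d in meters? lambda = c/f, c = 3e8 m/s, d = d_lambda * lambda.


lambda = c / f = 3.0000e+08 / 6.8611e+09 = 0.04372477 m
d = 0.37200 * 0.04372477 = 0.01627 m

0.01627 m


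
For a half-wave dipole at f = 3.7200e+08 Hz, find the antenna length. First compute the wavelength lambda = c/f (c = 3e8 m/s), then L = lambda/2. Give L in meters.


lambda = c / f = 3.0000e+08 / 3.7200e+08 = 0.8064516 m
L = lambda / 2 = 0.8064516 / 2 = 0.4032 m

0.4032 m


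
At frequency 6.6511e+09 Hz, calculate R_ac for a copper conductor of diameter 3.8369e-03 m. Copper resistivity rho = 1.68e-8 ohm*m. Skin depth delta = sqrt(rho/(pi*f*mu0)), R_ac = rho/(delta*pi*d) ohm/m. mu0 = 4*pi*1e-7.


delta = sqrt(1.68e-8 / (pi * 6.6511e+09 * 4*pi*1e-7)) = 7.998859e-07 m
R_ac = 1.68e-8 / (7.998859e-07 * pi * 3.8369e-03) = 1.742 ohm/m

1.742 ohm/m


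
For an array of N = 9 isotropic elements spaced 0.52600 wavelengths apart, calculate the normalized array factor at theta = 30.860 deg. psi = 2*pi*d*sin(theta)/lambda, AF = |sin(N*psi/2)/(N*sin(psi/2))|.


psi = 2*pi*0.52600*sin(30.860 deg) = 1.695251 rad
AF = |sin(9*1.695251/2) / (9*sin(1.695251/2))| = 0.1445

0.1445


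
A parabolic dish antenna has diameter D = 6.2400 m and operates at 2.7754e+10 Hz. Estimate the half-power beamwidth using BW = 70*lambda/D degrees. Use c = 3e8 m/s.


lambda = c / f = 3.0000e+08 / 2.7754e+10 = 0.01080925 m
BW = 70 * 0.01080925 / 6.2400 = 0.1213 deg

0.1213 deg


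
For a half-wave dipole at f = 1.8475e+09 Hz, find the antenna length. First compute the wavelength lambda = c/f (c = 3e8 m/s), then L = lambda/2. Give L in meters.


lambda = c / f = 3.0000e+08 / 1.8475e+09 = 0.1623816 m
L = lambda / 2 = 0.1623816 / 2 = 0.08119 m

0.08119 m


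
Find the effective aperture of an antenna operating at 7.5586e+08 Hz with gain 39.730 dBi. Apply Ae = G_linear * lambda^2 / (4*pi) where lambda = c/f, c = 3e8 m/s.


lambda = c / f = 3.0000e+08 / 7.5586e+08 = 0.3968989 m
G_linear = 10^(39.730/10) = 9397.233
Ae = G_linear * lambda^2 / (4*pi) = 9397.233 * 0.3968989^2 / (4*pi) = 117.8 m^2

117.8 m^2


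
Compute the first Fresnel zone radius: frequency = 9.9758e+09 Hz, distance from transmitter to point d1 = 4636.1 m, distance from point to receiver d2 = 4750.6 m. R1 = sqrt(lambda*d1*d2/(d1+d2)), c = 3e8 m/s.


lambda = c / f = 3.0000e+08 / 9.9758e+09 = 0.03007278 m
R1 = sqrt(0.03007278 * 4636.1 * 4750.6 / (4636.1 + 4750.6)) = 8.400 m

8.400 m


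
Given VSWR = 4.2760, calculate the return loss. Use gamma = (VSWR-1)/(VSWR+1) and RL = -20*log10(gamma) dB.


gamma = (4.2760 - 1) / (4.2760 + 1) = 0.6209249
RL = -20 * log10(0.6209249) = 4.139 dB

4.139 dB


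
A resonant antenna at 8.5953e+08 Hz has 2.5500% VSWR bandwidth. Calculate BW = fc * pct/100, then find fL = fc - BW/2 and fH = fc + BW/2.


BW = 8.5953e+08 * 2.5500/100 = 2.191802e+07 Hz
fL = 8.5953e+08 - 2.191802e+07/2 = 8.486e+08 Hz
fH = 8.5953e+08 + 2.191802e+07/2 = 8.705e+08 Hz

BW=2.192e+07 Hz, fL=8.486e+08 Hz, fH=8.705e+08 Hz


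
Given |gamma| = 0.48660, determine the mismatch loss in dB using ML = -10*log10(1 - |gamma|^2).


ML = -10 * log10(1 - 0.48660^2) = -10 * log10(0.76322044) = 1.174 dB

1.174 dB


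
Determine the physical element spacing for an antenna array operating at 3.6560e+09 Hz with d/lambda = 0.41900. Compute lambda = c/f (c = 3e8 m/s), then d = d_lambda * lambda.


lambda = c / f = 3.0000e+08 / 3.6560e+09 = 0.08205689 m
d = 0.41900 * 0.08205689 = 0.03438 m

0.03438 m


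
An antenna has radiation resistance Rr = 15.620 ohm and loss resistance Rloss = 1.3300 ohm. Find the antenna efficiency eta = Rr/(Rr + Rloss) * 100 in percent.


eta = 15.620 / (15.620 + 1.3300) * 100 = 92.15%

92.15%


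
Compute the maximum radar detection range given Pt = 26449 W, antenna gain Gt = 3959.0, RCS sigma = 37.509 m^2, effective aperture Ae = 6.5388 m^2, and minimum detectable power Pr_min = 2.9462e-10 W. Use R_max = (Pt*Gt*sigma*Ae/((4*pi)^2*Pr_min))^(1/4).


R^4 = 26449*3959.0*37.509*6.5388 / ((4*pi)^2 * 2.9462e-10) = 5.520092e+17
R_max = 5.520092e+17^0.25 = 27258 m

27258 m


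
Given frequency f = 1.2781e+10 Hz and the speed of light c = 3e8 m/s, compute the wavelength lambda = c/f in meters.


lambda = c / f = 3.0000e+08 / 1.2781e+10 = 0.02347 m

0.02347 m


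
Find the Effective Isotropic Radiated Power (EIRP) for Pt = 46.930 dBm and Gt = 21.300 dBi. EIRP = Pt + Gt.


EIRP = Pt + Gt = 46.930 + 21.300 = 68.23 dBm

68.23 dBm


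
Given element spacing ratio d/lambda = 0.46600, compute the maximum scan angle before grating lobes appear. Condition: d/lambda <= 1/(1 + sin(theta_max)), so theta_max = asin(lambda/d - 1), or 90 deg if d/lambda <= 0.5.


lambda/d - 1 = 1/0.46600 - 1 = 1.145923 >= 1
d/lambda <= 0.5, so the array can scan to endfire without grating lobes: theta_max = 90 deg

90 deg


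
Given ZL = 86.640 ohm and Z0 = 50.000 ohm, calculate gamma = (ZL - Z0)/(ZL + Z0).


gamma = (86.640 - 50.000) / (86.640 + 50.000) = 0.2681

0.2681


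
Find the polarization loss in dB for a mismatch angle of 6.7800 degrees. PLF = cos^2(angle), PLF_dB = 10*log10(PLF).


PLF_linear = cos^2(6.7800 deg) = 0.9860625
PLF_dB = 10 * log10(0.9860625) = -0.06096 dB

-0.06096 dB


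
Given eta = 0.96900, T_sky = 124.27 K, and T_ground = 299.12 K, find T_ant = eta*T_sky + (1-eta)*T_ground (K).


T_ant = 0.96900 * 124.27 + (1 - 0.96900) * 299.12 = 129.7 K

129.7 K


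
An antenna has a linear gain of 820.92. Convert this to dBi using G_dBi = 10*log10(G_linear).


G_dBi = 10 * log10(820.92) = 29.14 dBi

29.14 dBi


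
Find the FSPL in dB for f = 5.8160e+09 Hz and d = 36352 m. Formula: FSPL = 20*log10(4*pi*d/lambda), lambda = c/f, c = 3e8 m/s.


lambda = c / f = 3.0000e+08 / 5.8160e+09 = 0.05158184 m
FSPL = 20 * log10(4*pi*36352/0.05158184) = 138.9 dB

138.9 dB


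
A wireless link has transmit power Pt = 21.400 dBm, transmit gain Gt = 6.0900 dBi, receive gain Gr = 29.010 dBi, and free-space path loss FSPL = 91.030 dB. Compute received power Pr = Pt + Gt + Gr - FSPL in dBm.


Pr = 21.400 + 6.0900 + 29.010 - 91.030 = -34.53 dBm

-34.53 dBm


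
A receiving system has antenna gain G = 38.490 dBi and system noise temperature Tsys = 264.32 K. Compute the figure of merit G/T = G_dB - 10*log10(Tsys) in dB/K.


G/T = 38.490 - 10*log10(264.32) = 38.490 - 24.22130 = 14.27 dB/K

14.27 dB/K


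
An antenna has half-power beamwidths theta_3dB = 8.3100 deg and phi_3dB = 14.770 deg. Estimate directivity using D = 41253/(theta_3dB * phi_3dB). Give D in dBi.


D_linear = 41253 / (8.3100 * 14.770) = 336.1043
D_dBi = 10 * log10(336.1043) = 25.26 dBi

25.26 dBi


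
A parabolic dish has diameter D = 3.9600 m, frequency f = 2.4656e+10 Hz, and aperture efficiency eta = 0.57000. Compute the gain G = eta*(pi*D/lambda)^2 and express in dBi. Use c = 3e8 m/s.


lambda = c / f = 3.0000e+08 / 2.4656e+10 = 0.01216742 m
G_linear = 0.57000 * (pi * 3.9600 / 0.01216742)^2 = 595892.6
G_dBi = 10 * log10(595892.6) = 57.75 dBi

57.75 dBi


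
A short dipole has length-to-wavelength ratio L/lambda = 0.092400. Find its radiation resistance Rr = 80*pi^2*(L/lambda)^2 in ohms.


Rr = 80 * pi^2 * (0.092400)^2 = 80 * 9.869604 * 8.537760e-03 = 6.741 ohm

6.741 ohm


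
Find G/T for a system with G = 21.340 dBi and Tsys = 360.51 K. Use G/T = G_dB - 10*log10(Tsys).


G/T = 21.340 - 10*log10(360.51) = 21.340 - 25.56917 = -4.229 dB/K

-4.229 dB/K


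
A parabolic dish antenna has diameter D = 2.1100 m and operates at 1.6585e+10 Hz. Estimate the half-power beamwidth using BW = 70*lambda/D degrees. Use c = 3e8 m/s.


lambda = c / f = 3.0000e+08 / 1.6585e+10 = 0.01808863 m
BW = 70 * 0.01808863 / 2.1100 = 0.6001 deg

0.6001 deg


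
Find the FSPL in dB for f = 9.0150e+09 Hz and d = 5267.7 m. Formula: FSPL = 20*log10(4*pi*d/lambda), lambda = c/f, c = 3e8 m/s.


lambda = c / f = 3.0000e+08 / 9.0150e+09 = 0.03327787 m
FSPL = 20 * log10(4*pi*5267.7/0.03327787) = 126.0 dB

126.0 dB


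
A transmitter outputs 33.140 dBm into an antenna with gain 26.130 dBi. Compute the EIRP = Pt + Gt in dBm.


EIRP = Pt + Gt = 33.140 + 26.130 = 59.27 dBm

59.27 dBm


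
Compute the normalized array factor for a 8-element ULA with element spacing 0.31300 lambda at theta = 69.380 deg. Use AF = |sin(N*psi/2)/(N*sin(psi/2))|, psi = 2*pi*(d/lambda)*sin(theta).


psi = 2*pi*0.31300*sin(69.380 deg) = 1.840648 rad
AF = |sin(8*1.840648/2) / (8*sin(1.840648/2))| = 0.1385

0.1385


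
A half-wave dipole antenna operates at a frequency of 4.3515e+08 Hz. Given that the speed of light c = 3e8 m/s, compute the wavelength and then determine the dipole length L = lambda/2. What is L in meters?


lambda = c / f = 3.0000e+08 / 4.3515e+08 = 0.6894174 m
L = lambda / 2 = 0.6894174 / 2 = 0.3447 m

0.3447 m


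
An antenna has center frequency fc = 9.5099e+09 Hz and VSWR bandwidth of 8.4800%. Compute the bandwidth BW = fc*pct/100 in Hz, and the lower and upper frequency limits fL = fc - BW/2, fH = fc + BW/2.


BW = 9.5099e+09 * 8.4800/100 = 8.064395e+08 Hz
fL = 9.5099e+09 - 8.064395e+08/2 = 9.107e+09 Hz
fH = 9.5099e+09 + 8.064395e+08/2 = 9.913e+09 Hz

BW=8.064e+08 Hz, fL=9.107e+09 Hz, fH=9.913e+09 Hz


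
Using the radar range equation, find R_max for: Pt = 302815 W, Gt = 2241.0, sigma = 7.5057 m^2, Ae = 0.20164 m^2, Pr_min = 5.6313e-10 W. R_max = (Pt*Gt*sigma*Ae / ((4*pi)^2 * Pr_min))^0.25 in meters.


R^4 = 302815*2241.0*7.5057*0.20164 / ((4*pi)^2 * 5.6313e-10) = 1.154938e+16
R_max = 1.154938e+16^0.25 = 10367 m

10367 m


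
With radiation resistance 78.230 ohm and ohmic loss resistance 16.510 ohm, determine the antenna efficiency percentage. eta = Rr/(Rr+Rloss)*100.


eta = 78.230 / (78.230 + 16.510) * 100 = 82.57%

82.57%


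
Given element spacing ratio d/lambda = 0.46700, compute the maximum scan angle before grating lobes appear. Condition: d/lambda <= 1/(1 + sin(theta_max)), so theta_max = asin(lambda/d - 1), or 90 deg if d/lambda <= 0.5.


lambda/d - 1 = 1/0.46700 - 1 = 1.141328 >= 1
d/lambda <= 0.5, so the array can scan to endfire without grating lobes: theta_max = 90 deg

90 deg


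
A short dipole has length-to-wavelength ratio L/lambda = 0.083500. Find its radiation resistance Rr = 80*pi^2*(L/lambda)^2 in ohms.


Rr = 80 * pi^2 * (0.083500)^2 = 80 * 9.869604 * 6.972250e-03 = 5.505 ohm

5.505 ohm


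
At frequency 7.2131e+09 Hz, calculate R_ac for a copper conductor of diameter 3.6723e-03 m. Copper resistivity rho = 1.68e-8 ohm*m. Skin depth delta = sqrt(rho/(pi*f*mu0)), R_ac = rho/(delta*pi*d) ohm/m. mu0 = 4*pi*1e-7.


delta = sqrt(1.68e-8 / (pi * 7.2131e+09 * 4*pi*1e-7)) = 7.680930e-07 m
R_ac = 1.68e-8 / (7.680930e-07 * pi * 3.6723e-03) = 1.896 ohm/m

1.896 ohm/m


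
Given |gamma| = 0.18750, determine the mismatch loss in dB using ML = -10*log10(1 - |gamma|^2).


ML = -10 * log10(1 - 0.18750^2) = -10 * log10(0.96484375) = 0.1554 dB

0.1554 dB


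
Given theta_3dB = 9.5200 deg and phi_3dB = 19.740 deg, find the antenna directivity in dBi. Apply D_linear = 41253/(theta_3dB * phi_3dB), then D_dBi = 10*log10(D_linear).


D_linear = 41253 / (9.5200 * 19.740) = 219.5187
D_dBi = 10 * log10(219.5187) = 23.41 dBi

23.41 dBi


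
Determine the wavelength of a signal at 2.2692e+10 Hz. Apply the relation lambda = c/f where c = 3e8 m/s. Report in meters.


lambda = c / f = 3.0000e+08 / 2.2692e+10 = 0.01322 m

0.01322 m


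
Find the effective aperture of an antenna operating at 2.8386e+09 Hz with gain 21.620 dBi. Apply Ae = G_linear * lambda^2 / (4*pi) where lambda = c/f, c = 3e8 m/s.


lambda = c / f = 3.0000e+08 / 2.8386e+09 = 0.1056859 m
G_linear = 10^(21.620/10) = 145.2112
Ae = G_linear * lambda^2 / (4*pi) = 145.2112 * 0.1056859^2 / (4*pi) = 0.1291 m^2

0.1291 m^2


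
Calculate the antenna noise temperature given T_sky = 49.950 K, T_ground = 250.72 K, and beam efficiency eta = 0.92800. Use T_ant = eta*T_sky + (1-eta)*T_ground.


T_ant = 0.92800 * 49.950 + (1 - 0.92800) * 250.72 = 64.41 K

64.41 K


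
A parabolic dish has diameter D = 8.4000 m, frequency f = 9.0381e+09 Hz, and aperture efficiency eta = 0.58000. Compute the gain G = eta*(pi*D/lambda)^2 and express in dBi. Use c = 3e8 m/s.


lambda = c / f = 3.0000e+08 / 9.0381e+09 = 0.03319282 m
G_linear = 0.58000 * (pi * 8.4000 / 0.03319282)^2 = 366604.7
G_dBi = 10 * log10(366604.7) = 55.64 dBi

55.64 dBi


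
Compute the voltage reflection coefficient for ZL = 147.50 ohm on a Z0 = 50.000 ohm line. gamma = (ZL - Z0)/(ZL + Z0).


gamma = (147.50 - 50.000) / (147.50 + 50.000) = 0.4937

0.4937


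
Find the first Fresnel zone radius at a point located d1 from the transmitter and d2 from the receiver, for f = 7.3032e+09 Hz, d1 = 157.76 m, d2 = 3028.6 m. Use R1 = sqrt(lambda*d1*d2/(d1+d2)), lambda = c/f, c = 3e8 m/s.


lambda = c / f = 3.0000e+08 / 7.3032e+09 = 0.04107788 m
R1 = sqrt(0.04107788 * 157.76 * 3028.6 / (157.76 + 3028.6)) = 2.482 m

2.482 m


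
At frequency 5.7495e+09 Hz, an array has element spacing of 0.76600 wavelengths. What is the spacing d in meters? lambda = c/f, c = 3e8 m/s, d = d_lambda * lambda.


lambda = c / f = 3.0000e+08 / 5.7495e+09 = 0.05217845 m
d = 0.76600 * 0.05217845 = 0.03997 m

0.03997 m


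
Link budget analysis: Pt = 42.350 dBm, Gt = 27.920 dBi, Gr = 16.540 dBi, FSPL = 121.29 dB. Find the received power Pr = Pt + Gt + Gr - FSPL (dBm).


Pr = 42.350 + 27.920 + 16.540 - 121.29 = -34.48 dBm

-34.48 dBm


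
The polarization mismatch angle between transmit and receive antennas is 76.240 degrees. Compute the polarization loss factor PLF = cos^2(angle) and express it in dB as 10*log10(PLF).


PLF_linear = cos^2(76.240 deg) = 0.05657520
PLF_dB = 10 * log10(0.05657520) = -12.47 dB

-12.47 dB


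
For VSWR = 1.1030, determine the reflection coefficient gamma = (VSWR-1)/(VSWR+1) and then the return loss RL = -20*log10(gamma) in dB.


gamma = (1.1030 - 1) / (1.1030 + 1) = 0.04897765
RL = -20 * log10(0.04897765) = 26.20 dB

26.20 dB


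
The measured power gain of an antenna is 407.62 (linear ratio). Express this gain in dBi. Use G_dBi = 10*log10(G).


G_dBi = 10 * log10(407.62) = 26.10 dBi

26.10 dBi


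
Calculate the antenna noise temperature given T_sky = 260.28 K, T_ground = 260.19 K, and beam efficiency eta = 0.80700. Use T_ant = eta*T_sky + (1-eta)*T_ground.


T_ant = 0.80700 * 260.28 + (1 - 0.80700) * 260.19 = 260.3 K

260.3 K


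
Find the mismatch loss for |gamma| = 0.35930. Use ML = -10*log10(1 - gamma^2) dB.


ML = -10 * log10(1 - 0.35930^2) = -10 * log10(0.87090351) = 0.6003 dB

0.6003 dB


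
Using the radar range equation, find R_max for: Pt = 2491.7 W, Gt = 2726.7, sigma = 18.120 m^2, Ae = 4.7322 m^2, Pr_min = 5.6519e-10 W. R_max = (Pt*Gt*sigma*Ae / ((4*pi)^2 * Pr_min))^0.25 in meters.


R^4 = 2491.7*2726.7*18.120*4.7322 / ((4*pi)^2 * 5.6519e-10) = 6.527400e+15
R_max = 6.527400e+15^0.25 = 8988 m

8988 m


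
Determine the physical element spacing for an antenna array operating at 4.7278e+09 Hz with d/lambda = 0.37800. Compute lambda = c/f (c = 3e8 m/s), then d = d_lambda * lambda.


lambda = c / f = 3.0000e+08 / 4.7278e+09 = 0.06345446 m
d = 0.37800 * 0.06345446 = 0.02399 m

0.02399 m


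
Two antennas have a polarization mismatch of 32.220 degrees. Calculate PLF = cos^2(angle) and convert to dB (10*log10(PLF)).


PLF_linear = cos^2(32.220 deg) = 0.7157280
PLF_dB = 10 * log10(0.7157280) = -1.453 dB

-1.453 dB


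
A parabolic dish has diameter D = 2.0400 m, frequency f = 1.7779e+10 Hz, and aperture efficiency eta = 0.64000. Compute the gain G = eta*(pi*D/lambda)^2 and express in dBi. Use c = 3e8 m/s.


lambda = c / f = 3.0000e+08 / 1.7779e+10 = 0.01687384 m
G_linear = 0.64000 * (pi * 2.0400 / 0.01687384)^2 = 92323.49
G_dBi = 10 * log10(92323.49) = 49.65 dBi

49.65 dBi


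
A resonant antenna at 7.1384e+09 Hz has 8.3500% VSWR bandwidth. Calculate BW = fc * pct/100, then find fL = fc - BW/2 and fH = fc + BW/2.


BW = 7.1384e+09 * 8.3500/100 = 5.960564e+08 Hz
fL = 7.1384e+09 - 5.960564e+08/2 = 6.840e+09 Hz
fH = 7.1384e+09 + 5.960564e+08/2 = 7.436e+09 Hz

BW=5.961e+08 Hz, fL=6.840e+09 Hz, fH=7.436e+09 Hz


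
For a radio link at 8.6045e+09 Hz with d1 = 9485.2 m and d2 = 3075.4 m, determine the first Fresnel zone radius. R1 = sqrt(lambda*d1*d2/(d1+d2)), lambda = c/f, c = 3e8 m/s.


lambda = c / f = 3.0000e+08 / 8.6045e+09 = 0.03486548 m
R1 = sqrt(0.03486548 * 9485.2 * 3075.4 / (9485.2 + 3075.4)) = 8.998 m

8.998 m


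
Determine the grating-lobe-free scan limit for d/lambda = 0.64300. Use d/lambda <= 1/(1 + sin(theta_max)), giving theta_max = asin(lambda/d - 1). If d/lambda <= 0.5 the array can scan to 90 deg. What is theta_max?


lambda/d - 1 = 1/0.64300 - 1 = 0.5552100
theta_max = asin(0.5552100) = 33.73 deg

33.73 deg


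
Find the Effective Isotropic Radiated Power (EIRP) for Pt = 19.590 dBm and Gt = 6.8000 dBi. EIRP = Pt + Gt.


EIRP = Pt + Gt = 19.590 + 6.8000 = 26.39 dBm

26.39 dBm


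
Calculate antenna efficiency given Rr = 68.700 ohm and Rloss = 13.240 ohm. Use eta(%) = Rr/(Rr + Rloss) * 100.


eta = 68.700 / (68.700 + 13.240) * 100 = 83.84%

83.84%


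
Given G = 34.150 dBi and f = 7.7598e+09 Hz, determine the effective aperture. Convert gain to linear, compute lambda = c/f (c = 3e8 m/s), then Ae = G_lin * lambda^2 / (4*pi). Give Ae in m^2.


lambda = c / f = 3.0000e+08 / 7.7598e+09 = 0.03866079 m
G_linear = 10^(34.150/10) = 2600.160
Ae = G_linear * lambda^2 / (4*pi) = 2600.160 * 0.03866079^2 / (4*pi) = 0.3093 m^2

0.3093 m^2


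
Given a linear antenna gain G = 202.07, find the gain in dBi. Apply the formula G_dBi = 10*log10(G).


G_dBi = 10 * log10(202.07) = 23.06 dBi

23.06 dBi


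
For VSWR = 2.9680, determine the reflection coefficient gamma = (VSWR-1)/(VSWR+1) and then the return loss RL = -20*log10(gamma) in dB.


gamma = (2.9680 - 1) / (2.9680 + 1) = 0.4959677
RL = -20 * log10(0.4959677) = 6.091 dB

6.091 dB


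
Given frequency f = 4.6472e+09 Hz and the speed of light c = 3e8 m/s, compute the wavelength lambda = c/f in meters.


lambda = c / f = 3.0000e+08 / 4.6472e+09 = 0.06456 m

0.06456 m


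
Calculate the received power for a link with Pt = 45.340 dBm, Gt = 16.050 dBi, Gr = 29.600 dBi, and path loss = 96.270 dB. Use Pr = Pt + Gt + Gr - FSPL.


Pr = 45.340 + 16.050 + 29.600 - 96.270 = -5.28 dBm

-5.28 dBm


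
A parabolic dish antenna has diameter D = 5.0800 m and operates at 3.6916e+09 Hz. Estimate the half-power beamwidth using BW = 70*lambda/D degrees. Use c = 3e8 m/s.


lambda = c / f = 3.0000e+08 / 3.6916e+09 = 0.08126558 m
BW = 70 * 0.08126558 / 5.0800 = 1.120 deg

1.120 deg


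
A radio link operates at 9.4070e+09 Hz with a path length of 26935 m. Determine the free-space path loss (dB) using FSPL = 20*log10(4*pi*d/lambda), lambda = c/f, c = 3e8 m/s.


lambda = c / f = 3.0000e+08 / 9.4070e+09 = 0.03189114 m
FSPL = 20 * log10(4*pi*26935/0.03189114) = 140.5 dB

140.5 dB


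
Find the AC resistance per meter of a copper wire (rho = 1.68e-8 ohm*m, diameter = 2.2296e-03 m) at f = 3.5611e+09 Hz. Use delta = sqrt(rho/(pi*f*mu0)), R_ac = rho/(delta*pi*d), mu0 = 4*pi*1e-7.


delta = sqrt(1.68e-8 / (pi * 3.5611e+09 * 4*pi*1e-7)) = 1.093157e-06 m
R_ac = 1.68e-8 / (1.093157e-06 * pi * 2.2296e-03) = 2.194 ohm/m

2.194 ohm/m


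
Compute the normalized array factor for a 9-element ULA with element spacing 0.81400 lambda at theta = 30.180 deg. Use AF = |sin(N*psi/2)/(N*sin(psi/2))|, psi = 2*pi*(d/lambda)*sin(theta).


psi = 2*pi*0.81400*sin(30.180 deg) = 2.571159 rad
AF = |sin(9*2.571159/2) / (9*sin(2.571159/2))| = 0.09719

0.09719


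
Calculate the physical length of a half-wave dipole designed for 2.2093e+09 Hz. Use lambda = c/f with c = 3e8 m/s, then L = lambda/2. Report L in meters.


lambda = c / f = 3.0000e+08 / 2.2093e+09 = 0.1357896 m
L = lambda / 2 = 0.1357896 / 2 = 0.06789 m

0.06789 m


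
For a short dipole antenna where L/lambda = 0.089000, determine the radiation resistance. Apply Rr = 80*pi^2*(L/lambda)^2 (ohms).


Rr = 80 * pi^2 * (0.089000)^2 = 80 * 9.869604 * 7.921000e-03 = 6.254 ohm

6.254 ohm


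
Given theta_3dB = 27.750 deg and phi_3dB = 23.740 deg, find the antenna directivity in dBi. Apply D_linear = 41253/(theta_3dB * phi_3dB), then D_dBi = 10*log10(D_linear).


D_linear = 41253 / (27.750 * 23.740) = 62.61982
D_dBi = 10 * log10(62.61982) = 17.97 dBi

17.97 dBi


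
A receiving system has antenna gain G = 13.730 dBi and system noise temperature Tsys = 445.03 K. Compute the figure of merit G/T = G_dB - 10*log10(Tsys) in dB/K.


G/T = 13.730 - 10*log10(445.03) = 13.730 - 26.48389 = -12.75 dB/K

-12.75 dB/K


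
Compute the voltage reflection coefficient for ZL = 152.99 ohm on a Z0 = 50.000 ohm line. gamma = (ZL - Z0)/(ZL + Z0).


gamma = (152.99 - 50.000) / (152.99 + 50.000) = 0.5074

0.5074


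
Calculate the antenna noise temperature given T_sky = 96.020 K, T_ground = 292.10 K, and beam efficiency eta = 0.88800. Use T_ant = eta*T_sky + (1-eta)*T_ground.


T_ant = 0.88800 * 96.020 + (1 - 0.88800) * 292.10 = 118.0 K

118.0 K


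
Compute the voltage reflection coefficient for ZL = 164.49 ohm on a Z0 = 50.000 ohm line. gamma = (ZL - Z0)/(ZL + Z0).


gamma = (164.49 - 50.000) / (164.49 + 50.000) = 0.5338

0.5338


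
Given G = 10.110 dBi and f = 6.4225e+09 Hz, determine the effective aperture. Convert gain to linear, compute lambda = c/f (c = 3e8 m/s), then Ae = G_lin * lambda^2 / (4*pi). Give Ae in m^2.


lambda = c / f = 3.0000e+08 / 6.4225e+09 = 0.04671078 m
G_linear = 10^(10.110/10) = 10.25652
Ae = G_linear * lambda^2 / (4*pi) = 10.25652 * 0.04671078^2 / (4*pi) = 1.781e-03 m^2

1.781e-03 m^2


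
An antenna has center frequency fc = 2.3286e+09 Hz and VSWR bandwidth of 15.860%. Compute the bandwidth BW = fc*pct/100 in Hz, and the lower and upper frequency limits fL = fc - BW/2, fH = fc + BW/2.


BW = 2.3286e+09 * 15.860/100 = 3.693160e+08 Hz
fL = 2.3286e+09 - 3.693160e+08/2 = 2.144e+09 Hz
fH = 2.3286e+09 + 3.693160e+08/2 = 2.513e+09 Hz

BW=3.693e+08 Hz, fL=2.144e+09 Hz, fH=2.513e+09 Hz


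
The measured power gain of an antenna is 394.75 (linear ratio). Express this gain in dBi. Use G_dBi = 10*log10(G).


G_dBi = 10 * log10(394.75) = 25.96 dBi

25.96 dBi


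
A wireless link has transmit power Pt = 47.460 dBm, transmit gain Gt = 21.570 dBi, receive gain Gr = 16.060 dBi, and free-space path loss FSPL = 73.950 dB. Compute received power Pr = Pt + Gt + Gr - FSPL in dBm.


Pr = 47.460 + 21.570 + 16.060 - 73.950 = 11.14 dBm

11.14 dBm


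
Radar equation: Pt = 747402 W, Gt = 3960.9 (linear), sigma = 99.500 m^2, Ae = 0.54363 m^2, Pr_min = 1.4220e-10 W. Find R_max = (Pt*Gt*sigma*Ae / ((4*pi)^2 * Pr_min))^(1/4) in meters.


R^4 = 747402*3960.9*99.500*0.54363 / ((4*pi)^2 * 1.4220e-10) = 7.131080e+18
R_max = 7.131080e+18^0.25 = 51676 m

51676 m


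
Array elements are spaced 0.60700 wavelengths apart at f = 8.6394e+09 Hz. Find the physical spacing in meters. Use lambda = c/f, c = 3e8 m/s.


lambda = c / f = 3.0000e+08 / 8.6394e+09 = 0.03472463 m
d = 0.60700 * 0.03472463 = 0.02108 m

0.02108 m


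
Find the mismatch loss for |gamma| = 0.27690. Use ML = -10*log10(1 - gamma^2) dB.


ML = -10 * log10(1 - 0.27690^2) = -10 * log10(0.92332639) = 0.3464 dB

0.3464 dB


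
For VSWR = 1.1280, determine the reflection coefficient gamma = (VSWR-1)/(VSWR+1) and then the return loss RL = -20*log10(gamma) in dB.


gamma = (1.1280 - 1) / (1.1280 + 1) = 0.06015038
RL = -20 * log10(0.06015038) = 24.42 dB

24.42 dB


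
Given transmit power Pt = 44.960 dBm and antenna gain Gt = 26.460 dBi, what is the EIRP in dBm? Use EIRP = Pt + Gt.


EIRP = Pt + Gt = 44.960 + 26.460 = 71.42 dBm

71.42 dBm


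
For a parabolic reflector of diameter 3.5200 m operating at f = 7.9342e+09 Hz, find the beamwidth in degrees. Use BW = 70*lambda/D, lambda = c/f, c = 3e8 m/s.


lambda = c / f = 3.0000e+08 / 7.9342e+09 = 0.03781100 m
BW = 70 * 0.03781100 / 3.5200 = 0.7519 deg

0.7519 deg


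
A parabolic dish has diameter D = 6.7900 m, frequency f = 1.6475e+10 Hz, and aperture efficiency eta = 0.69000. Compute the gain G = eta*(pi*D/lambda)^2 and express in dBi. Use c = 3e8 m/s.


lambda = c / f = 3.0000e+08 / 1.6475e+10 = 0.01820941 m
G_linear = 0.69000 * (pi * 6.7900 / 0.01820941)^2 = 946883.7
G_dBi = 10 * log10(946883.7) = 59.76 dBi

59.76 dBi


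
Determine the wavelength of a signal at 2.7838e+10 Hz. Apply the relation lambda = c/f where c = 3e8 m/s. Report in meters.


lambda = c / f = 3.0000e+08 / 2.7838e+10 = 0.01078 m

0.01078 m


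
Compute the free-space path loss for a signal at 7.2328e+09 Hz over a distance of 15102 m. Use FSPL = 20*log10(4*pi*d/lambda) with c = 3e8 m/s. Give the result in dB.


lambda = c / f = 3.0000e+08 / 7.2328e+09 = 0.04147771 m
FSPL = 20 * log10(4*pi*15102/0.04147771) = 133.2 dB

133.2 dB


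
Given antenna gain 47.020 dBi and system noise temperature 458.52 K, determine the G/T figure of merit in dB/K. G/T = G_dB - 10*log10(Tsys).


G/T = 47.020 - 10*log10(458.52) = 47.020 - 26.61358 = 20.41 dB/K

20.41 dB/K


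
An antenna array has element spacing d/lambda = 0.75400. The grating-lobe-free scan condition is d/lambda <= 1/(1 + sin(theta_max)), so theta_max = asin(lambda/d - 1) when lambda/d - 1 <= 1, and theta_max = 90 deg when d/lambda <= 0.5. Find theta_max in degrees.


lambda/d - 1 = 1/0.75400 - 1 = 0.3262599
theta_max = asin(0.3262599) = 19.04 deg

19.04 deg


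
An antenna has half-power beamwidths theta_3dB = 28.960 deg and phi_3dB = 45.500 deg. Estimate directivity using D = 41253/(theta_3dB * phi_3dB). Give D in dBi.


D_linear = 41253 / (28.960 * 45.500) = 31.30730
D_dBi = 10 * log10(31.30730) = 14.96 dBi

14.96 dBi


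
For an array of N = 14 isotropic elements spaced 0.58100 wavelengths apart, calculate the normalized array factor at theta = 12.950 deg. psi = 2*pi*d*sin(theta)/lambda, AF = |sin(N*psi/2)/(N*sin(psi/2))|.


psi = 2*pi*0.58100*sin(12.950 deg) = 0.8180864 rad
AF = |sin(14*0.8180864/2) / (14*sin(0.8180864/2))| = 0.09487

0.09487


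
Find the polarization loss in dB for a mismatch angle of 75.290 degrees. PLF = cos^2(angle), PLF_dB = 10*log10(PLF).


PLF_linear = cos^2(75.290 deg) = 0.06447880
PLF_dB = 10 * log10(0.06447880) = -11.91 dB

-11.91 dB


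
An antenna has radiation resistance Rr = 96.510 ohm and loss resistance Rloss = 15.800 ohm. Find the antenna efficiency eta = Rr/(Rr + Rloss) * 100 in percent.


eta = 96.510 / (96.510 + 15.800) * 100 = 85.93%

85.93%


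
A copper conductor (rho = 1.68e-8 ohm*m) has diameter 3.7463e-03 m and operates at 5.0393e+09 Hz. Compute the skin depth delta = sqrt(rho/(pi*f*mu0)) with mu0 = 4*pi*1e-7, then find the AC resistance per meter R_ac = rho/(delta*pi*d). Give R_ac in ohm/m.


delta = sqrt(1.68e-8 / (pi * 5.0393e+09 * 4*pi*1e-7)) = 9.189453e-07 m
R_ac = 1.68e-8 / (9.189453e-07 * pi * 3.7463e-03) = 1.553 ohm/m

1.553 ohm/m


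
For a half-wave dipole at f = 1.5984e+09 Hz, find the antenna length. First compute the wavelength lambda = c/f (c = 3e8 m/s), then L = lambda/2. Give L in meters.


lambda = c / f = 3.0000e+08 / 1.5984e+09 = 0.1876877 m
L = lambda / 2 = 0.1876877 / 2 = 0.09384 m

0.09384 m


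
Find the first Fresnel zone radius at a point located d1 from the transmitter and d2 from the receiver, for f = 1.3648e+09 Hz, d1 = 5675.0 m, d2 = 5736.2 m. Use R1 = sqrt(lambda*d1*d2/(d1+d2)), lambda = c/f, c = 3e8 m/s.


lambda = c / f = 3.0000e+08 / 1.3648e+09 = 0.2198124 m
R1 = sqrt(0.2198124 * 5675.0 * 5736.2 / (5675.0 + 5736.2)) = 25.04 m

25.04 m


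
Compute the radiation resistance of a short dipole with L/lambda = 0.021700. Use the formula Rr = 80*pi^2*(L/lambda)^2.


Rr = 80 * pi^2 * (0.021700)^2 = 80 * 9.869604 * 4.708900e-04 = 0.3718 ohm

0.3718 ohm


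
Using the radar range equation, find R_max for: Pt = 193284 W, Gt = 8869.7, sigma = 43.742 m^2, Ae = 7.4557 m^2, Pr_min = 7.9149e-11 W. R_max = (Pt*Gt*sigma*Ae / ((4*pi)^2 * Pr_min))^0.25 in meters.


R^4 = 193284*8869.7*43.742*7.4557 / ((4*pi)^2 * 7.9149e-11) = 4.473287e+19
R_max = 4.473287e+19^0.25 = 81782 m

81782 m


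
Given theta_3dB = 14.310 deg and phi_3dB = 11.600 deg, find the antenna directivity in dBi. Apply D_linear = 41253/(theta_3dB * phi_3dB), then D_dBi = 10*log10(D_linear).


D_linear = 41253 / (14.310 * 11.600) = 248.5180
D_dBi = 10 * log10(248.5180) = 23.95 dBi

23.95 dBi


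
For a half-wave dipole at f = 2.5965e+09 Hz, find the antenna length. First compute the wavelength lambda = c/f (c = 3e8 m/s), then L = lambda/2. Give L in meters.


lambda = c / f = 3.0000e+08 / 2.5965e+09 = 0.1155402 m
L = lambda / 2 = 0.1155402 / 2 = 0.05777 m

0.05777 m


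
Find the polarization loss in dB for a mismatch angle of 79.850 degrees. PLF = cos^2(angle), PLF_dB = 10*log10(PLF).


PLF_linear = cos^2(79.850 deg) = 0.03105553
PLF_dB = 10 * log10(0.03105553) = -15.08 dB

-15.08 dB


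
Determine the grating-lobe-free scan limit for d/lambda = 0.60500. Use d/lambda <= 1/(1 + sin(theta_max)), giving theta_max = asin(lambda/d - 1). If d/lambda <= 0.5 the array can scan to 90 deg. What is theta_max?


lambda/d - 1 = 1/0.60500 - 1 = 0.6528926
theta_max = asin(0.6528926) = 40.76 deg

40.76 deg


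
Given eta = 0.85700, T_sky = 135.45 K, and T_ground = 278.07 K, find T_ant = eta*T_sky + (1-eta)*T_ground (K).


T_ant = 0.85700 * 135.45 + (1 - 0.85700) * 278.07 = 155.8 K

155.8 K


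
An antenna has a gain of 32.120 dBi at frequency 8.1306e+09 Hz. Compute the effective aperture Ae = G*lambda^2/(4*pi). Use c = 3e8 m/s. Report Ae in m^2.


lambda = c / f = 3.0000e+08 / 8.1306e+09 = 0.03689765 m
G_linear = 10^(32.120/10) = 1629.296
Ae = G_linear * lambda^2 / (4*pi) = 1629.296 * 0.03689765^2 / (4*pi) = 0.1765 m^2

0.1765 m^2


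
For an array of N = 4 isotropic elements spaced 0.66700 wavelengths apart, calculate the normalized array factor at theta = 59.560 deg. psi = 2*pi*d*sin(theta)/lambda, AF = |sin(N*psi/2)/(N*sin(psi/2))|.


psi = 2*pi*0.66700*sin(59.560 deg) = 3.613214 rad
AF = |sin(4*3.613214/2) / (4*sin(3.613214/2))| = 0.2081

0.2081


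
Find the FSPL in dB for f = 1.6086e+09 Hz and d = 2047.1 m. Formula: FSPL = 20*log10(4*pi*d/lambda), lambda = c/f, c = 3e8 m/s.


lambda = c / f = 3.0000e+08 / 1.6086e+09 = 0.1864976 m
FSPL = 20 * log10(4*pi*2047.1/0.1864976) = 102.8 dB

102.8 dB


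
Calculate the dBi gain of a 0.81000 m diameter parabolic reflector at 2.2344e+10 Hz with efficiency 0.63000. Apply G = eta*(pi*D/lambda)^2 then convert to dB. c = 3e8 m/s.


lambda = c / f = 3.0000e+08 / 2.2344e+10 = 0.01342642 m
G_linear = 0.63000 * (pi * 0.81000 / 0.01342642)^2 = 22630.28
G_dBi = 10 * log10(22630.28) = 43.55 dBi

43.55 dBi


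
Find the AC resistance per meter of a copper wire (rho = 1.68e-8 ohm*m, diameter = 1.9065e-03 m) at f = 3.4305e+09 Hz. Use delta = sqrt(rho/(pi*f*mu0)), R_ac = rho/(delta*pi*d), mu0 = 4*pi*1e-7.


delta = sqrt(1.68e-8 / (pi * 3.4305e+09 * 4*pi*1e-7)) = 1.113771e-06 m
R_ac = 1.68e-8 / (1.113771e-06 * pi * 1.9065e-03) = 2.518 ohm/m

2.518 ohm/m


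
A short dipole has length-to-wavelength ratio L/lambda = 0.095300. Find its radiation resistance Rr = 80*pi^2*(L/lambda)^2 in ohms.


Rr = 80 * pi^2 * (0.095300)^2 = 80 * 9.869604 * 9.082090e-03 = 7.171 ohm

7.171 ohm


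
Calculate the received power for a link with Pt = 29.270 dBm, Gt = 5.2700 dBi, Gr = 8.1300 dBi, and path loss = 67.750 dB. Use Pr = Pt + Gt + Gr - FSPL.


Pr = 29.270 + 5.2700 + 8.1300 - 67.750 = -25.08 dBm

-25.08 dBm


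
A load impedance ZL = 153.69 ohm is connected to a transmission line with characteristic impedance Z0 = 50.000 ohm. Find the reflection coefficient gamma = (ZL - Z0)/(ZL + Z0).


gamma = (153.69 - 50.000) / (153.69 + 50.000) = 0.5091

0.5091


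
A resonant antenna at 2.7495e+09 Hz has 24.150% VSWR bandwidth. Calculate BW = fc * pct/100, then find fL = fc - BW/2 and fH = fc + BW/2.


BW = 2.7495e+09 * 24.150/100 = 6.640042e+08 Hz
fL = 2.7495e+09 - 6.640042e+08/2 = 2.417e+09 Hz
fH = 2.7495e+09 + 6.640042e+08/2 = 3.082e+09 Hz

BW=6.640e+08 Hz, fL=2.417e+09 Hz, fH=3.082e+09 Hz


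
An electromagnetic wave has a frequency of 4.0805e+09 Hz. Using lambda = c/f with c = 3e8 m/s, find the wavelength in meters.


lambda = c / f = 3.0000e+08 / 4.0805e+09 = 0.07352 m

0.07352 m


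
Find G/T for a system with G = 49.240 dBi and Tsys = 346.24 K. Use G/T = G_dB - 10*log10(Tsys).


G/T = 49.240 - 10*log10(346.24) = 49.240 - 25.39377 = 23.85 dB/K

23.85 dB/K


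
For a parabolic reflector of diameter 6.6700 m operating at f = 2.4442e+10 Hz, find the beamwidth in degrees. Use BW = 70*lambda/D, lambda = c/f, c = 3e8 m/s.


lambda = c / f = 3.0000e+08 / 2.4442e+10 = 0.01227395 m
BW = 70 * 0.01227395 / 6.6700 = 0.1288 deg

0.1288 deg


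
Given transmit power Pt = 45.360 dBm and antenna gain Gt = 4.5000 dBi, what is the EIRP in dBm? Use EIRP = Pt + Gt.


EIRP = Pt + Gt = 45.360 + 4.5000 = 49.86 dBm

49.86 dBm


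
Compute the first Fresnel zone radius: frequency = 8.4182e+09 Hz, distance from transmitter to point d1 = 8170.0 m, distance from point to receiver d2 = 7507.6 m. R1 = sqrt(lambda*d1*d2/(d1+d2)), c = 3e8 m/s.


lambda = c / f = 3.0000e+08 / 8.4182e+09 = 0.03563707 m
R1 = sqrt(0.03563707 * 8170.0 * 7507.6 / (8170.0 + 7507.6)) = 11.81 m

11.81 m


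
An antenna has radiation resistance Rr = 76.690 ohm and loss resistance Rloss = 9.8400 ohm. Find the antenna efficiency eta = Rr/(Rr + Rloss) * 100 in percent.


eta = 76.690 / (76.690 + 9.8400) * 100 = 88.63%

88.63%


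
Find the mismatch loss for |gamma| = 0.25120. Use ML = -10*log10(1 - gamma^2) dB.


ML = -10 * log10(1 - 0.25120^2) = -10 * log10(0.93689856) = 0.2831 dB

0.2831 dB


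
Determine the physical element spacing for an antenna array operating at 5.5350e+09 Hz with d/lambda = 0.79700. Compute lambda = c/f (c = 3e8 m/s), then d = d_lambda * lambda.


lambda = c / f = 3.0000e+08 / 5.5350e+09 = 0.05420054 m
d = 0.79700 * 0.05420054 = 0.04320 m

0.04320 m


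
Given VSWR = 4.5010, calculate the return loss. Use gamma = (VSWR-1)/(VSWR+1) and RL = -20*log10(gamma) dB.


gamma = (4.5010 - 1) / (4.5010 + 1) = 0.6364297
RL = -20 * log10(0.6364297) = 3.925 dB

3.925 dB


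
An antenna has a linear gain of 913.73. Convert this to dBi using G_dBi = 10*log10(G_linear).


G_dBi = 10 * log10(913.73) = 29.61 dBi

29.61 dBi


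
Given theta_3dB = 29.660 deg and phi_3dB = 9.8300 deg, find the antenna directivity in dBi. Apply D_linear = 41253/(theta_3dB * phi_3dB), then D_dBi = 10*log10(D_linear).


D_linear = 41253 / (29.660 * 9.8300) = 141.4917
D_dBi = 10 * log10(141.4917) = 21.51 dBi

21.51 dBi
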